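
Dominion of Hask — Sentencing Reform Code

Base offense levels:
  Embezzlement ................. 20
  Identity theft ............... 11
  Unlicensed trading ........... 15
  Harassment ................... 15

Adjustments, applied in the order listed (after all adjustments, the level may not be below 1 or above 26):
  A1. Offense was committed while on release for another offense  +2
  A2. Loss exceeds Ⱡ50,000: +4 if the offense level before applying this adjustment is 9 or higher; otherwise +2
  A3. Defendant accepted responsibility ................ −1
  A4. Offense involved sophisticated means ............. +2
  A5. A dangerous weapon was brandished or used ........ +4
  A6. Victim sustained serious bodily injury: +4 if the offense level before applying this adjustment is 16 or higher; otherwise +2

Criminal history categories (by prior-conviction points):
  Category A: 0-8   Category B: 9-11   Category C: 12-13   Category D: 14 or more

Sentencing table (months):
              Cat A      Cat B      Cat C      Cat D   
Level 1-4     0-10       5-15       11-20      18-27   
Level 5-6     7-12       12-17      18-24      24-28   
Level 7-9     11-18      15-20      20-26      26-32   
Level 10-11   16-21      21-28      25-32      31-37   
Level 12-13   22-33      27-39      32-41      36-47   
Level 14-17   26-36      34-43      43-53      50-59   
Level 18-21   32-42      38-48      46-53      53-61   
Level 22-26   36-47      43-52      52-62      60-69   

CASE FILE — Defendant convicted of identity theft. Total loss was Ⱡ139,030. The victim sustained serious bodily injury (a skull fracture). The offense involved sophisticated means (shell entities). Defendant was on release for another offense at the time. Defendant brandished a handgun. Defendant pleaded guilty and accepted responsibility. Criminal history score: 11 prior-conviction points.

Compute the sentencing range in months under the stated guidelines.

43-52 months

Base offense level for identity theft: 11.
A1 applies: 11 + 2 = 13.
A2 applies (level before this adjustment is 13 ≥ 9, so +4): 13 + 4 = 17.
A3 applies: 17 − 1 = 16.
A4 applies: 16 + 2 = 18.
A5 applies: 18 + 4 = 22.
A6 applies (level before this adjustment is 22 ≥ 16, so +4): 22 + 4 = 26.
Final offense level: 26.
Criminal history: 11 prior points → Category B (9-11).
Level 26 falls in the 22-26 band.
Grid: Level 22-26 × Category B = 43-52 months.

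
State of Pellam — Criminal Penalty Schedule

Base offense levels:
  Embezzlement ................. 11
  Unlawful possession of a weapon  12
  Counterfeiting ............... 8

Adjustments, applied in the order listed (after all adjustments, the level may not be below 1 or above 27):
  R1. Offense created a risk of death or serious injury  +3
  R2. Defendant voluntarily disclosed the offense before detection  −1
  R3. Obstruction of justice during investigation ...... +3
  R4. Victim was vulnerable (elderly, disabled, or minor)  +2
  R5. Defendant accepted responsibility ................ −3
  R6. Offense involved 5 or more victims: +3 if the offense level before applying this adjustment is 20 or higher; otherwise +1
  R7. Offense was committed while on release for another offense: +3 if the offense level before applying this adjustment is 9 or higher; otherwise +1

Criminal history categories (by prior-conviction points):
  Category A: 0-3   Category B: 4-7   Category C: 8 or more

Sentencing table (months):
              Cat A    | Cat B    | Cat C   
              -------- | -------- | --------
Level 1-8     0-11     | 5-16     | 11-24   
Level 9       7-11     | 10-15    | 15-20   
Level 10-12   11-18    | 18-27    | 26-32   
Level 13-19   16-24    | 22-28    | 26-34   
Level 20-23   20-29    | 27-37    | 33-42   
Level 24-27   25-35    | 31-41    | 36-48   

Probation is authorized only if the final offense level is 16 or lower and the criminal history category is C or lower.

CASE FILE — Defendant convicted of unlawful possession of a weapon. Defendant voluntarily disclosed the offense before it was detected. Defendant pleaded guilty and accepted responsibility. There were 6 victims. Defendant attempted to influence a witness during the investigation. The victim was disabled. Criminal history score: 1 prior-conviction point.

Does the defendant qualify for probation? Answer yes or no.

Yes

Base offense level for unlawful possession of a weapon: 12.
R1 does not apply.
R2 applies: 12 − 1 = 11.
R3 applies: 11 + 3 = 14.
R4 applies: 14 + 2 = 16.
R5 applies: 16 − 3 = 13.
R6 applies (level before this adjustment is 13 < 20, so +1): 13 + 1 = 14.
R7 does not apply.
Final offense level: 14.
Criminal history: 1 prior point → Category A (0-3).
Level 14 falls in the 13-19 band.
Grid: Level 13-19 × Category A = 16-24 months.
Probation check: level 14 ≤ 16 and category A ≤ C → eligible.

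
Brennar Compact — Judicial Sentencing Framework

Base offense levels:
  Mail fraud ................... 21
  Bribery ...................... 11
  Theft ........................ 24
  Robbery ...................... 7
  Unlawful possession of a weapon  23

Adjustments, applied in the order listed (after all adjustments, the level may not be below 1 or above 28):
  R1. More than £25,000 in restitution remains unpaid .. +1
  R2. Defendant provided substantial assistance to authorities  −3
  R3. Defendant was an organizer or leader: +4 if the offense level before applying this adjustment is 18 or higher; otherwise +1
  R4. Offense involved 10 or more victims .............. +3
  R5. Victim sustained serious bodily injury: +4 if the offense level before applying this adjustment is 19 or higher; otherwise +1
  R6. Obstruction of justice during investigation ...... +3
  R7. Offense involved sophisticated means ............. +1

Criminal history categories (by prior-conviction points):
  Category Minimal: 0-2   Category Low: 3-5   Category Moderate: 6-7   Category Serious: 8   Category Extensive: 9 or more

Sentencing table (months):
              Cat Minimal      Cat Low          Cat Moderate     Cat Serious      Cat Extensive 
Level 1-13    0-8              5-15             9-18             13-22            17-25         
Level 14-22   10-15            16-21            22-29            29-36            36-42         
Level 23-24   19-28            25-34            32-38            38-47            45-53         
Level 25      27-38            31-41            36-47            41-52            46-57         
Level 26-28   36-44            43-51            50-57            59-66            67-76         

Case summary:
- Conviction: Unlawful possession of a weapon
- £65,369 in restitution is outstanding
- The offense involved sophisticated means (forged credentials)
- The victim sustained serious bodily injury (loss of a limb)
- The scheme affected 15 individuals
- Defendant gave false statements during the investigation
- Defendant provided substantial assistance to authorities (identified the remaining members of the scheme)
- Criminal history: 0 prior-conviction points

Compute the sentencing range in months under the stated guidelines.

36-44 months

Base offense level for unlawful possession of a weapon: 23.
R1 applies: 23 + 1 = 24.
R2 applies: 24 − 3 = 21.
R4 applies: 21 + 3 = 24.
R5 applies (level before this adjustment is 24 ≥ 19, so +4): 24 + 4 = 28.
R6 applies: 28 + 3 = 31.
R7 applies: 31 + 1 = 32.
Level 32 exceeds the maximum of 28; capped at 28.
Final offense level: 28.
Criminal history: 0 prior points → Category Minimal (0-2).
Level 28 falls in the 26-28 band.
Grid: Level 26-28 × Category Minimal = 36-44 months.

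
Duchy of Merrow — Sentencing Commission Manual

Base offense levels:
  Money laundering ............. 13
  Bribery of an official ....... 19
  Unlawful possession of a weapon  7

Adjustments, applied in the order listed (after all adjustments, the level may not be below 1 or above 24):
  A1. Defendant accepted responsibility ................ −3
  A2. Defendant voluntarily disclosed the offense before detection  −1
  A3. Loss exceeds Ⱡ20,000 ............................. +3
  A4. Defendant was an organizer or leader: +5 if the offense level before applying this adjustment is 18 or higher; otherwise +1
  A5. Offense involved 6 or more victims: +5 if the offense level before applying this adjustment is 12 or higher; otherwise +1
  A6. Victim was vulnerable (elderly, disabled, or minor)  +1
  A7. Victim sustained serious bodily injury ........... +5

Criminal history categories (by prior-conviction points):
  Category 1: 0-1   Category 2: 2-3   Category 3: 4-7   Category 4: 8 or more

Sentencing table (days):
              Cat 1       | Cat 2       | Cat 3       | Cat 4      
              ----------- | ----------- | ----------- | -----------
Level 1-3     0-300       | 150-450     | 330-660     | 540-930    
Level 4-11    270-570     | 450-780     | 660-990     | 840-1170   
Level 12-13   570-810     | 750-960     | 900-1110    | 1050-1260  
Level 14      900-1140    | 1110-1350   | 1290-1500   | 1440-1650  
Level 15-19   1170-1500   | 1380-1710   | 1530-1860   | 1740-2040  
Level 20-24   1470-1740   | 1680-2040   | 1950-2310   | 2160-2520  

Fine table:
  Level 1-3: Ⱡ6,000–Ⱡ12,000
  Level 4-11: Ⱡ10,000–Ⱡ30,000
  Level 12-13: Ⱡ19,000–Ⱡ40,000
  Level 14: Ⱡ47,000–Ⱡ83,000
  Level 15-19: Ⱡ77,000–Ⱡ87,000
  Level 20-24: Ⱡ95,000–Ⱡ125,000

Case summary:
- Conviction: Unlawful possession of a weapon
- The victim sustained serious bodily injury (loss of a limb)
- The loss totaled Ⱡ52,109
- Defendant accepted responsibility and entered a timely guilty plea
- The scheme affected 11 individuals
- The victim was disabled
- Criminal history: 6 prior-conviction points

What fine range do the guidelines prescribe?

Base offense level for unlawful possession of a weapon: 7.
A1 applies: 7 − 3 = 4.
A3 applies: 4 + 3 = 7.
A4 does not apply.
A5 applies (level before this adjustment is 7 < 12, so +1): 7 + 1 = 8.
A6 applies: 8 + 1 = 9.
A7 applies: 9 + 5 = 14.
Final offense level: 14.
Level 14 falls in the 14 band.
Fine table: Level 14 → Ⱡ47,000–Ⱡ83,000.

Ⱡ47,000–Ⱡ83,000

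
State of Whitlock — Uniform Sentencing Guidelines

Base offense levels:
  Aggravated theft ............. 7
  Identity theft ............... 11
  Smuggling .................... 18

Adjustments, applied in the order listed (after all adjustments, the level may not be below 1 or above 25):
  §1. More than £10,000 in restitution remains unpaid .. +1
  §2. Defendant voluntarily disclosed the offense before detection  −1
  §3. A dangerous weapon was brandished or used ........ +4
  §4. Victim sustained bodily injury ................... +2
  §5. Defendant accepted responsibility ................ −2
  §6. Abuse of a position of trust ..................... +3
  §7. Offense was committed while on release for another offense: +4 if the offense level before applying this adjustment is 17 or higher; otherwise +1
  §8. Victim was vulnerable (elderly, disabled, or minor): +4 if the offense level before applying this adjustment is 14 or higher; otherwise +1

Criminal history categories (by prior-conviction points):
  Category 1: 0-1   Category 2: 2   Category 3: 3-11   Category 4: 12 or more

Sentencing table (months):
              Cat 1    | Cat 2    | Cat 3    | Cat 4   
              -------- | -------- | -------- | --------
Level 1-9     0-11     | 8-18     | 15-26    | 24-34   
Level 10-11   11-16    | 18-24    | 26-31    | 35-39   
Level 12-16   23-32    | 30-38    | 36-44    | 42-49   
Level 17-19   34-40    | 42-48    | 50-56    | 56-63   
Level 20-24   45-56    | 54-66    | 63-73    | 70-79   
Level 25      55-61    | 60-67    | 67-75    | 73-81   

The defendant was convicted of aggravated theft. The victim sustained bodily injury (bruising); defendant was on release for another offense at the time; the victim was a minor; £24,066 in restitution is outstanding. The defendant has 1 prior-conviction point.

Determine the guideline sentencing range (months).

Base offense level for aggravated theft: 7.
§1 applies: 7 + 1 = 8.
§2 does not apply.
§3 does not apply.
§4 applies: 8 + 2 = 10.
§5 does not apply.
§7 applies (level before this adjustment is 10 < 17, so +1): 10 + 1 = 11.
§8 applies (level before this adjustment is 11 < 14, so +1): 11 + 1 = 12.
Final offense level: 12.
Criminal history: 1 prior point → Category 1 (0-1).
Level 12 falls in the 12-16 band.
Grid: Level 12-16 × Category 1 = 23-32 months.

23-32 months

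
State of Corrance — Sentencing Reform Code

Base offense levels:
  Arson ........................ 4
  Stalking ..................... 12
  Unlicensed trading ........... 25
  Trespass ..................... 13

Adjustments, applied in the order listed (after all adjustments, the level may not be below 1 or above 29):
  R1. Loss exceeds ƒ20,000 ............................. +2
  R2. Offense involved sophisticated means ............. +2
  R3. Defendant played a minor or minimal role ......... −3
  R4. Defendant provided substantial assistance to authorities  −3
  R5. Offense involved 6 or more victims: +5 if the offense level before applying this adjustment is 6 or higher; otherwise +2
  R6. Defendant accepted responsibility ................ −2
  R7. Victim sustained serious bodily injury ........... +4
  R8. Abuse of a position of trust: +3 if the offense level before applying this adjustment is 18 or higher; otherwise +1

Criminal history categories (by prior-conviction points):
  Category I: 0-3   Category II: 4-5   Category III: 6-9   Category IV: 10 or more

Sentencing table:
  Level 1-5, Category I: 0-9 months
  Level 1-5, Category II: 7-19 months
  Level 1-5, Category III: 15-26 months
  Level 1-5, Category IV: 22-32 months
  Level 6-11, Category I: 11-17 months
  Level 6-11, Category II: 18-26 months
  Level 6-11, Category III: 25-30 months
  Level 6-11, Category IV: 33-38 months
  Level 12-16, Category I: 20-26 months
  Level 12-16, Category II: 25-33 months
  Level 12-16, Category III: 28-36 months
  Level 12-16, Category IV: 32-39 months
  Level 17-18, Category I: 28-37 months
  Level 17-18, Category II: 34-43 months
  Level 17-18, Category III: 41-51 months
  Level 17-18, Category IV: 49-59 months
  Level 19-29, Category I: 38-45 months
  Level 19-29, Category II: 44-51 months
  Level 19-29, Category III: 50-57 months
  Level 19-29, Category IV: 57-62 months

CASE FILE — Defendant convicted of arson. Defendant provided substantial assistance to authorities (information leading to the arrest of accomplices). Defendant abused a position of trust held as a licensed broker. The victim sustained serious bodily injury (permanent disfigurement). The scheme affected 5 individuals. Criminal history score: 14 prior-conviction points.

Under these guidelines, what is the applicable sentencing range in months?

Base offense level for arson: 4.
R1 does not apply.
R3 does not apply.
R4 applies: 4 − 3 = 1.
R6 does not apply.
R7 applies: 1 + 4 = 5.
R8 applies (level before this adjustment is 5 < 18, so +1): 5 + 1 = 6.
Final offense level: 6.
Criminal history: 14 prior points → Category IV (10+).
Level 6 falls in the 6-11 band.
Grid: Level 6-11 × Category IV = 33-38 months.

33-38 months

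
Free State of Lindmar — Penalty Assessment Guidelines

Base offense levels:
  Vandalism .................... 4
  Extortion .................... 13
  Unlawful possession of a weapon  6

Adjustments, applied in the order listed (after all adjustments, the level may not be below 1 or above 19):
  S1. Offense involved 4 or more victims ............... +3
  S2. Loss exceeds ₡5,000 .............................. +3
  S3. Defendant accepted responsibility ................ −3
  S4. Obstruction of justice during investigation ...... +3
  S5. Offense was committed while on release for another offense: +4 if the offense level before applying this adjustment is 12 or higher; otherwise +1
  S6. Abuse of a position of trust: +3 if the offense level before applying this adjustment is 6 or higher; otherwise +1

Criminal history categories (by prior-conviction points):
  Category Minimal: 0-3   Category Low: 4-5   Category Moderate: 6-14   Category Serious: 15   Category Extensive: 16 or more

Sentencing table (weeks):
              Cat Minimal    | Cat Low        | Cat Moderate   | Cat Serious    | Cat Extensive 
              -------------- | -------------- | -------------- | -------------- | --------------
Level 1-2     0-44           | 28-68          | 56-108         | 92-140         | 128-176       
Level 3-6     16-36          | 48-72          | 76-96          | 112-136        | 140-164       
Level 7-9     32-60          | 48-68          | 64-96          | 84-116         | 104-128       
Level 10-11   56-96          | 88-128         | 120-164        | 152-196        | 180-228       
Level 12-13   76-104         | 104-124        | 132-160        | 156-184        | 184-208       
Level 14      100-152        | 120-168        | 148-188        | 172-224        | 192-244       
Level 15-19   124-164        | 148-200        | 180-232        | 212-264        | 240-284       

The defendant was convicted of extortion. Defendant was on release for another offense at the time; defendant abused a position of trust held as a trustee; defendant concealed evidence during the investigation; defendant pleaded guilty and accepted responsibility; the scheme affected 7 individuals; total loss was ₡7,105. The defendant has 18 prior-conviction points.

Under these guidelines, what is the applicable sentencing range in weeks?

Base offense level for extortion: 13.
S1 applies: 13 + 3 = 16.
S2 applies: 16 + 3 = 19.
S3 applies: 19 − 3 = 16.
S4 applies: 16 + 3 = 19.
S5 applies (level before this adjustment is 19 ≥ 12, so +4): 19 + 4 = 23.
S6 applies (level before this adjustment is 23 ≥ 6, so +3): 23 + 3 = 26.
Level 26 exceeds the maximum of 19; capped at 19.
Final offense level: 19.
Criminal history: 18 prior points → Category Extensive (16+).
Level 19 falls in the 15-19 band.
Grid: Level 15-19 × Category Extensive = 240-284 weeks.

240-284 weeks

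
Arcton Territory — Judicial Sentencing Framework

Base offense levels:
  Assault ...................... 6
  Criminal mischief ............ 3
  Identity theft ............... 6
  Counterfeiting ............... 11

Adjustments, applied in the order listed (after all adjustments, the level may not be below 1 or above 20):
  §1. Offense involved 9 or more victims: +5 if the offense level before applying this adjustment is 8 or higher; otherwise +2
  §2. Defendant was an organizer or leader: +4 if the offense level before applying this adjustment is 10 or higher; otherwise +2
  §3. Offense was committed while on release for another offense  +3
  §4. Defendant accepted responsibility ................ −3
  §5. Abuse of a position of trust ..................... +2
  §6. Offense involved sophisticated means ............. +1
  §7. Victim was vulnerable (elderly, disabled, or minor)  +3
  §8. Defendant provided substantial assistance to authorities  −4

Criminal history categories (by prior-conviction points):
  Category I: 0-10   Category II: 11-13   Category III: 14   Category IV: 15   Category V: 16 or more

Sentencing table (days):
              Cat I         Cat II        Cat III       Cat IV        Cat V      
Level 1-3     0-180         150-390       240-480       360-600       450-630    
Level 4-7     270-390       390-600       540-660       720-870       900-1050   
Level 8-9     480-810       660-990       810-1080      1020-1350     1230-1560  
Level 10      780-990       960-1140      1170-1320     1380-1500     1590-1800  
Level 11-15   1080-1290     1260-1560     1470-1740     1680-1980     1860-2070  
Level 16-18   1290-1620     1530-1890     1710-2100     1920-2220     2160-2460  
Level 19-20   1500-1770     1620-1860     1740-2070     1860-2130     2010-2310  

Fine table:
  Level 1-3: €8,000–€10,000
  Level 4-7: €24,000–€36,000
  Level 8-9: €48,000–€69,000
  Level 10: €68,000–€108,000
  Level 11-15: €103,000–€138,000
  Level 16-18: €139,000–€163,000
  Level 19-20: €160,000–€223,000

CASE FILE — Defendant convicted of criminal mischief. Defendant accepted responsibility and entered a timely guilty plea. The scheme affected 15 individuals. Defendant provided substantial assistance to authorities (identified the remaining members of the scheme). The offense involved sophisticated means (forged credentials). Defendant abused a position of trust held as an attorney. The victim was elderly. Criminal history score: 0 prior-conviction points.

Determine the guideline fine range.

€24,000–€36,000

Base offense level for criminal mischief: 3.
§1 applies (level before this adjustment is 3 < 8, so +2): 3 + 2 = 5.
§2 does not apply.
§4 applies: 5 − 3 = 2.
§5 applies: 2 + 2 = 4.
§6 applies: 4 + 1 = 5.
§7 applies: 5 + 3 = 8.
§8 applies: 8 − 4 = 4.
Final offense level: 4.
Level 4 falls in the 4-7 band.
Fine table: Level 4-7 → €24,000–€36,000.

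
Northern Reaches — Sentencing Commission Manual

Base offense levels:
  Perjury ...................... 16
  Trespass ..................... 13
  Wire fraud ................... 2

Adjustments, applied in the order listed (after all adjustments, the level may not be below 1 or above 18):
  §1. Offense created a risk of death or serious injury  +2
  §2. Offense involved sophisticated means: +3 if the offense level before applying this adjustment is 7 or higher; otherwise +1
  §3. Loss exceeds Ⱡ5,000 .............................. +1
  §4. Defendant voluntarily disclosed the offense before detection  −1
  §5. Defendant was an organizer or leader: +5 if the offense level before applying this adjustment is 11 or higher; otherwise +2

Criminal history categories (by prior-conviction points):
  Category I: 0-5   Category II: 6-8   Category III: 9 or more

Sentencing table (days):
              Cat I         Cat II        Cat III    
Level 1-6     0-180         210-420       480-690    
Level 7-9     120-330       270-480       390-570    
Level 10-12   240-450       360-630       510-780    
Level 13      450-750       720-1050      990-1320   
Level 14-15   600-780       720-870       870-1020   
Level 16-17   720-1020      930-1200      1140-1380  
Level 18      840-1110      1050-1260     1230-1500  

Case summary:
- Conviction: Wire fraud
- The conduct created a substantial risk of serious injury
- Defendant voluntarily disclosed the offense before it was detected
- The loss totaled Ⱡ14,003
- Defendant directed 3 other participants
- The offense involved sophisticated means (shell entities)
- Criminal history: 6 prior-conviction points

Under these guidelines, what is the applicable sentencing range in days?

Base offense level for wire fraud: 2.
§1 applies: 2 + 2 = 4.
§2 applies (level before this adjustment is 4 < 7, so +1): 4 + 1 = 5.
§3 applies: 5 + 1 = 6.
§4 applies: 6 − 1 = 5.
§5 applies (level before this adjustment is 5 < 11, so +2): 5 + 2 = 7.
Final offense level: 7.
Criminal history: 6 prior points → Category II (6-8).
Level 7 falls in the 7-9 band.
Grid: Level 7-9 × Category II = 270-480 days.

270-480 days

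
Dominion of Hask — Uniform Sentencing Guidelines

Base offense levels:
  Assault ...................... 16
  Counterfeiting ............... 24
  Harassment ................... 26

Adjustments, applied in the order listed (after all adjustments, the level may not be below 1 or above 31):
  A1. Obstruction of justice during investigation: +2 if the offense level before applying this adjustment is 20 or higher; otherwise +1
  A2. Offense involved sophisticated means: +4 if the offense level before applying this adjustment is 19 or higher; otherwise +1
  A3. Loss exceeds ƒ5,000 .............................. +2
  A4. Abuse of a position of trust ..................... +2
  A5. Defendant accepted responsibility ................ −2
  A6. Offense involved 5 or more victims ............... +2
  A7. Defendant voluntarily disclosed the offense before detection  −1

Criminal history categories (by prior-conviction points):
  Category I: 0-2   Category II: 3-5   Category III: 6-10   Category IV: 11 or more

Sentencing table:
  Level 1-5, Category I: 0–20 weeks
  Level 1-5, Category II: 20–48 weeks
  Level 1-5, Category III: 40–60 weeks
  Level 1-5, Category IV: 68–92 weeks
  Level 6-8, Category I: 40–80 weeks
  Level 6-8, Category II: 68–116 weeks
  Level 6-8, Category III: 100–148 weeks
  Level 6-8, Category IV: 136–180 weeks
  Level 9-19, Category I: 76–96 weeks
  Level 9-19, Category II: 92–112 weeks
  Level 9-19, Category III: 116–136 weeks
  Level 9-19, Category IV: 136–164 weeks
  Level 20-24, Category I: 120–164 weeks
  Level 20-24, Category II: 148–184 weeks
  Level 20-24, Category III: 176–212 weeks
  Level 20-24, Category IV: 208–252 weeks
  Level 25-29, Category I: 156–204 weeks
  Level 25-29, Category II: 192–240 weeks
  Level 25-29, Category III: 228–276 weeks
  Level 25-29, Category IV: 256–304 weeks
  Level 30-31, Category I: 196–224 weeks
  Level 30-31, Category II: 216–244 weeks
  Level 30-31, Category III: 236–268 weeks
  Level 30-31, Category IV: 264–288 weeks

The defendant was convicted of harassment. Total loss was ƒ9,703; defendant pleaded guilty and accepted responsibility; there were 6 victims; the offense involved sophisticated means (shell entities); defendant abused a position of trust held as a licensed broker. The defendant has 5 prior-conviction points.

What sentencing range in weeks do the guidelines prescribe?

216-244 weeks

Base offense level for harassment: 26.
A1 does not apply.
A2 applies (level before this adjustment is 26 ≥ 19, so +4): 26 + 4 = 30.
A3 applies: 30 + 2 = 32.
A4 applies: 32 + 2 = 34.
A5 applies: 34 − 2 = 32.
A6 applies: 32 + 2 = 34.
A7 does not apply.
Level 34 exceeds the maximum of 31; capped at 31.
Final offense level: 31.
Criminal history: 5 prior points → Category II (3-5).
Level 31 falls in the 30-31 band.
Grid: Level 30-31 × Category II = 216-244 weeks.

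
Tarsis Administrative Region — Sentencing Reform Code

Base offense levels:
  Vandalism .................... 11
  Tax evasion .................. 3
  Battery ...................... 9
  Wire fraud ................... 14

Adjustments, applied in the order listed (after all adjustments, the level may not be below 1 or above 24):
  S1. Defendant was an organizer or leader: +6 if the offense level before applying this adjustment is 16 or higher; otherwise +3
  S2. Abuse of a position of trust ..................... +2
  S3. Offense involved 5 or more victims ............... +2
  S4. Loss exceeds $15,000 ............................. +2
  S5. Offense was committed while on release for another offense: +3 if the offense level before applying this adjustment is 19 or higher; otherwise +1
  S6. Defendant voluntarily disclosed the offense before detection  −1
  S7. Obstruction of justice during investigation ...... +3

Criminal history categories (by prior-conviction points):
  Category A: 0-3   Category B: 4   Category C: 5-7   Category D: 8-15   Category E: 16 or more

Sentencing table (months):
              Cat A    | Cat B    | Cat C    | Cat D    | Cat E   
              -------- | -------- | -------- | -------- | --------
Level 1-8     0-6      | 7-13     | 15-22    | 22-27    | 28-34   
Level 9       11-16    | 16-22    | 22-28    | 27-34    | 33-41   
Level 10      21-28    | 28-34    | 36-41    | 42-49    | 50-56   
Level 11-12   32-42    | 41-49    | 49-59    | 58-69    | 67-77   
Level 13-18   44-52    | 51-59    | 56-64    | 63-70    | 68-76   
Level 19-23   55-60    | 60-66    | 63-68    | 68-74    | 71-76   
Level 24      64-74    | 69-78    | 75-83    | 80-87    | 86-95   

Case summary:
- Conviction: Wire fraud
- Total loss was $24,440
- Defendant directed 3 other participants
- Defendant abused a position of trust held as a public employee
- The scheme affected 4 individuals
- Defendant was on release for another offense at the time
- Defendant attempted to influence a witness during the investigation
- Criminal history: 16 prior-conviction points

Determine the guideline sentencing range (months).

86-95 months

Base offense level for wire fraud: 14.
S1 applies (level before this adjustment is 14 < 16, so +3): 14 + 3 = 17.
S2 applies: 17 + 2 = 19.
S4 applies: 19 + 2 = 21.
S5 applies (level before this adjustment is 21 ≥ 19, so +3): 21 + 3 = 24.
S6 does not apply.
S7 applies: 24 + 3 = 27.
Level 27 exceeds the maximum of 24; capped at 24.
Final offense level: 24.
Criminal history: 16 prior points → Category E (16+).
Level 24 falls in the 24 band.
Grid: Level 24 × Category E = 86-95 months.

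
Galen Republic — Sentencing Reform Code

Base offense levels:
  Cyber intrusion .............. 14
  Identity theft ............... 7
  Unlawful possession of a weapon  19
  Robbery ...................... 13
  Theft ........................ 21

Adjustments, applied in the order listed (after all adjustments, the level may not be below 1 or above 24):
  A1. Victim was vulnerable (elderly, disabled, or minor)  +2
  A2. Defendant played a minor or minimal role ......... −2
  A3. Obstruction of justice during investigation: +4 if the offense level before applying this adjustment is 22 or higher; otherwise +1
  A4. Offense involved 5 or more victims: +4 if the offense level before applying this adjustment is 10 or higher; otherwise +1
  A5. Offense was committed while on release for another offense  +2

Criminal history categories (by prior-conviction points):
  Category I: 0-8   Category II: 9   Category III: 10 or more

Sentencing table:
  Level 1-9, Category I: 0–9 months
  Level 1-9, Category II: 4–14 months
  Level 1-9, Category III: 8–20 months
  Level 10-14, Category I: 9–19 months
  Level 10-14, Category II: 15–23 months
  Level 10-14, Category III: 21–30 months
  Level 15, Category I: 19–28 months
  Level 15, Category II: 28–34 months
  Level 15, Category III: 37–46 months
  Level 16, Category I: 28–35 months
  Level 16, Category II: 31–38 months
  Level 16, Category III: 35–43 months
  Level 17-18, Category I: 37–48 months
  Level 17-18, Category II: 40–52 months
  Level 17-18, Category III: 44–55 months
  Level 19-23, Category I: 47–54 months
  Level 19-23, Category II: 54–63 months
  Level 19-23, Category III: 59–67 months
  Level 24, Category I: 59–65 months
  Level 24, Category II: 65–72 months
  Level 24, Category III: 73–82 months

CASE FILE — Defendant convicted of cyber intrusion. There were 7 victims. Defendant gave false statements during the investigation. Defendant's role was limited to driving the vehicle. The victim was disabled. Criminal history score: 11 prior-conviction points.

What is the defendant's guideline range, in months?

59-67 months

Base offense level for cyber intrusion: 14.
A1 applies: 14 + 2 = 16.
A2 applies: 16 − 2 = 14.
A3 applies (level before this adjustment is 14 < 22, so +1): 14 + 1 = 15.
A4 applies (level before this adjustment is 15 ≥ 10, so +4): 15 + 4 = 19.
Final offense level: 19.
Criminal history: 11 prior points → Category III (10+).
Level 19 falls in the 19-23 band.
Grid: Level 19-23 × Category III = 59-67 months.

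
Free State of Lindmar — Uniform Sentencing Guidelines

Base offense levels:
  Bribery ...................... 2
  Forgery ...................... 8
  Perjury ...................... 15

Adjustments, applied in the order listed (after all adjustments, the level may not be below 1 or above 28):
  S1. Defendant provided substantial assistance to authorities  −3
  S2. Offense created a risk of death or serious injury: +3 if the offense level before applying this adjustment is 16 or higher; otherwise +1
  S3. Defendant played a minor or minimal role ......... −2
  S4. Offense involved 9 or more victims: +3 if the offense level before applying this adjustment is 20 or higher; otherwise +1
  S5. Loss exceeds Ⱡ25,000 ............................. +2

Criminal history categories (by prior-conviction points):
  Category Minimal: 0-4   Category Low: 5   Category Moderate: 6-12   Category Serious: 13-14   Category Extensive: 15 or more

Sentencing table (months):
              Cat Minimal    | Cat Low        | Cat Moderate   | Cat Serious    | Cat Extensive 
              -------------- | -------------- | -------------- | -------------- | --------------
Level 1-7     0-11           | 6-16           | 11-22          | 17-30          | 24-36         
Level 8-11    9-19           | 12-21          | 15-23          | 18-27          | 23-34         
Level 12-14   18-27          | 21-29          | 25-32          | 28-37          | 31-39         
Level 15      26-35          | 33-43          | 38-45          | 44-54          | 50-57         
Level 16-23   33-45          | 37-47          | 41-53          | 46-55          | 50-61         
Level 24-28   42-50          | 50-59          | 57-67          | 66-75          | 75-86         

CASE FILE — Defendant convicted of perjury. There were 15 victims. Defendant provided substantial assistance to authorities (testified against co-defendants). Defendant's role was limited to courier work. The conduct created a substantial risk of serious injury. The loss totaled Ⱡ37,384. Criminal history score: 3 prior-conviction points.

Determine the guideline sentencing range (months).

18-27 months

Base offense level for perjury: 15.
S1 applies: 15 − 3 = 12.
S2 applies (level before this adjustment is 12 < 16, so +1): 12 + 1 = 13.
S3 applies: 13 − 2 = 11.
S4 applies (level before this adjustment is 11 < 20, so +1): 11 + 1 = 12.
S5 applies: 12 + 2 = 14.
Final offense level: 14.
Criminal history: 3 prior points → Category Minimal (0-4).
Level 14 falls in the 12-14 band.
Grid: Level 12-14 × Category Minimal = 18-27 months.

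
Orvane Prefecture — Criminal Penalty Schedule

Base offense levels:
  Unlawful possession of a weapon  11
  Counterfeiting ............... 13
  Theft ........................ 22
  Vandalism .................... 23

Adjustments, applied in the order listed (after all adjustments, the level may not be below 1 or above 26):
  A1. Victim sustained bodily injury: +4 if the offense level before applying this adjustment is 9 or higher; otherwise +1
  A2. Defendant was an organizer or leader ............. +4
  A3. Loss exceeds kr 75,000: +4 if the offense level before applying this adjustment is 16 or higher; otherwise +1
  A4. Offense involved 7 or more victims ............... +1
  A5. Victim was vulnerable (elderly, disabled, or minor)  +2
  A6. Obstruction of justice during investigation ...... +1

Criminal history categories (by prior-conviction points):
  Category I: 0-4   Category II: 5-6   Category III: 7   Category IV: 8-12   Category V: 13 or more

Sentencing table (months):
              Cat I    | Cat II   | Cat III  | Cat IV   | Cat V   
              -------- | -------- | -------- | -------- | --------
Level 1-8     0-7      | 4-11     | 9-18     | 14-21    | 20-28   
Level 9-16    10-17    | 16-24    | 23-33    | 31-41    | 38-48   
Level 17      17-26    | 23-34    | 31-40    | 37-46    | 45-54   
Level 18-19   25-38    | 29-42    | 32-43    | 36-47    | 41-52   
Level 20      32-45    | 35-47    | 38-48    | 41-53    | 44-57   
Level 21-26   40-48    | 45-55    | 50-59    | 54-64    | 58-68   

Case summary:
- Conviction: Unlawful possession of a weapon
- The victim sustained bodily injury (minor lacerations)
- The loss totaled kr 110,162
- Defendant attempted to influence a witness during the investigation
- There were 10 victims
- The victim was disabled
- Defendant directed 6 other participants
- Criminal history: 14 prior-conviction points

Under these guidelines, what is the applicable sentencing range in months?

58-68 months

Base offense level for unlawful possession of a weapon: 11.
A1 applies (level before this adjustment is 11 ≥ 9, so +4): 11 + 4 = 15.
A2 applies: 15 + 4 = 19.
A3 applies (level before this adjustment is 19 ≥ 16, so +4): 19 + 4 = 23.
A4 applies: 23 + 1 = 24.
A5 applies: 24 + 2 = 26.
A6 applies: 26 + 1 = 27.
Level 27 exceeds the maximum of 26; capped at 26.
Final offense level: 26.
Criminal history: 14 prior points → Category V (13+).
Level 26 falls in the 21-26 band.
Grid: Level 21-26 × Category V = 58-68 months.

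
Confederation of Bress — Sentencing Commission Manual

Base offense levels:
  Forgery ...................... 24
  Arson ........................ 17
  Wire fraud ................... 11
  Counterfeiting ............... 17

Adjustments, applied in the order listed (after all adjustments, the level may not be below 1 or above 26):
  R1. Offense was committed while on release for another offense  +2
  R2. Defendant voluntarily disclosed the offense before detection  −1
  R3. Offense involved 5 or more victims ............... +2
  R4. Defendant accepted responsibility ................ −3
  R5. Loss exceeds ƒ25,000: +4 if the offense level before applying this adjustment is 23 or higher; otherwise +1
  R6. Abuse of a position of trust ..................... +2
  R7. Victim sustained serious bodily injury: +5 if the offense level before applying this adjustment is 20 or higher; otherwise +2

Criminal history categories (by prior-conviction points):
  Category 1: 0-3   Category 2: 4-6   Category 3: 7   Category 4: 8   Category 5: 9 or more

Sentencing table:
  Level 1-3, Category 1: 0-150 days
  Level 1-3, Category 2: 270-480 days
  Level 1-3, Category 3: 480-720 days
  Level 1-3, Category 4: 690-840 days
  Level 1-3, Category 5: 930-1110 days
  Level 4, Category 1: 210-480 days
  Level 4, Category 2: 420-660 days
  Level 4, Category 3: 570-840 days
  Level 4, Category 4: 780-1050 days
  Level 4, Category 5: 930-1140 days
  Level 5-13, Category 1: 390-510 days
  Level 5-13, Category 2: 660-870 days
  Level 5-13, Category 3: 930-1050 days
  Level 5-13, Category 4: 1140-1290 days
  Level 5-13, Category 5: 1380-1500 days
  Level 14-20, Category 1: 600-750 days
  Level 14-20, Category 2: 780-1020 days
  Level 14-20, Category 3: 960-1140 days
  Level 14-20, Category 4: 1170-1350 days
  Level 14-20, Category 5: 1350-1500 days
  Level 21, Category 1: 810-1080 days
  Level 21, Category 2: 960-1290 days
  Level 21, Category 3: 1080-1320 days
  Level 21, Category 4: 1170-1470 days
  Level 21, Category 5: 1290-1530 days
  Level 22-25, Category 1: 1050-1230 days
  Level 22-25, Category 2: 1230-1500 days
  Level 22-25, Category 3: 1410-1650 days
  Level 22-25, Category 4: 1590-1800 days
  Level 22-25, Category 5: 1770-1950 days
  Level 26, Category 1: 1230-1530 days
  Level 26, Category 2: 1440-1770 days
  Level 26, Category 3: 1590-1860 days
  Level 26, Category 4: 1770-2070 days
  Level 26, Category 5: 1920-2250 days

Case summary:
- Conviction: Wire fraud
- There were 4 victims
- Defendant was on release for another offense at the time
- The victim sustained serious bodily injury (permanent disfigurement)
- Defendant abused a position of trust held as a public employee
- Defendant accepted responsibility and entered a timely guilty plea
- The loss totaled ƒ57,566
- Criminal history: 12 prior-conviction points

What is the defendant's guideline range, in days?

Base offense level for wire fraud: 11.
R1 applies: 11 + 2 = 13.
R4 applies: 13 − 3 = 10.
R5 applies (level before this adjustment is 10 < 23, so +1): 10 + 1 = 11.
R6 applies: 11 + 2 = 13.
R7 applies (level before this adjustment is 13 < 20, so +2): 13 + 2 = 15.
Final offense level: 15.
Criminal history: 12 prior points → Category 5 (9+).
Level 15 falls in the 14-20 band.
Grid: Level 14-20 × Category 5 = 1350-1500 days.

1350-1500 days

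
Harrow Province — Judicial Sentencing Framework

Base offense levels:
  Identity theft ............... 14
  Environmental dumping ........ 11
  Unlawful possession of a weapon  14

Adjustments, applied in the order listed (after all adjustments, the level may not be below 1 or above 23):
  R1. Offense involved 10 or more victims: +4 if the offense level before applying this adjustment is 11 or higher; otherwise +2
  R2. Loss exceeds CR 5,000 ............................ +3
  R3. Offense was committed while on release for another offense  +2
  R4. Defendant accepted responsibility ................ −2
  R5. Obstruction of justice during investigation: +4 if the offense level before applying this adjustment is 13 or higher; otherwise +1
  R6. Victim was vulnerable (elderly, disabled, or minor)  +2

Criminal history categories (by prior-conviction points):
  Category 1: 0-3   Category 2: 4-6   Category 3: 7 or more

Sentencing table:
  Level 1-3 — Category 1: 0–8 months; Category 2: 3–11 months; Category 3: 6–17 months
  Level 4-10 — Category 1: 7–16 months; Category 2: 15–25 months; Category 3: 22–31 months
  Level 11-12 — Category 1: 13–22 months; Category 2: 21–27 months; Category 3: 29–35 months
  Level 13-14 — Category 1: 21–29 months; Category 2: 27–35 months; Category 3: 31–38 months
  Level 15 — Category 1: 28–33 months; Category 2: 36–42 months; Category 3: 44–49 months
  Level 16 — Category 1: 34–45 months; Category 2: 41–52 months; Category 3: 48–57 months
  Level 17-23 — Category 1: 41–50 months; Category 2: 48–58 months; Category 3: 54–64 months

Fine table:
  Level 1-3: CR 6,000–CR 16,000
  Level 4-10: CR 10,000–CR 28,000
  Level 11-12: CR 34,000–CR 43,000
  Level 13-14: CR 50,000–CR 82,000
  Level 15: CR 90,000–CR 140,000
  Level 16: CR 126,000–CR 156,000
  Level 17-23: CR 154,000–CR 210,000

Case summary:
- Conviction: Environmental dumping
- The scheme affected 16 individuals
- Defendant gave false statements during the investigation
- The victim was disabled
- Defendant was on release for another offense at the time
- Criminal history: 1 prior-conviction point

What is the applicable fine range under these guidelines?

CR 154,000–CR 210,000

Base offense level for environmental dumping: 11.
R1 applies (level before this adjustment is 11 ≥ 11, so +4): 11 + 4 = 15.
R3 applies: 15 + 2 = 17.
R4 does not apply.
R5 applies (level before this adjustment is 17 ≥ 13, so +4): 17 + 4 = 21.
R6 applies: 21 + 2 = 23.
Final offense level: 23.
Level 23 falls in the 17-23 band.
Fine table: Level 17-23 → CR 154,000–CR 210,000.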